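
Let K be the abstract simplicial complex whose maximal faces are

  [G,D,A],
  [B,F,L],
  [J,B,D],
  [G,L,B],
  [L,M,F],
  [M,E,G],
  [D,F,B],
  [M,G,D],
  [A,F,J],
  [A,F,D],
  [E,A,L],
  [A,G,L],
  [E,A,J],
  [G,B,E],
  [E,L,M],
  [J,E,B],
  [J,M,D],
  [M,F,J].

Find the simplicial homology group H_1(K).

K has 9 vertices, 27 edges, 18 triangles.
rank ∂_1 = 8, rank ∂_2 = 18 ⇒ b_1 = 27 − 8 − 18 = 1; ∂_2 has invariant factor(s) [2] giving torsion. So H_1 = Z ⊕ Z/2Z.

H_1 = Z ⊕ Z/2Z.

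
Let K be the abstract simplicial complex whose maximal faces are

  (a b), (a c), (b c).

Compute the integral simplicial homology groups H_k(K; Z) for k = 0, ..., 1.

We work with the vertex ordering a < b < c. The simplices of K, each written with vertices in increasing order, are:

  0-simplices (3): a, b, c
  1-simplices (3): ab, ac, bc

so the chain groups are C_0 ≅ Z^3, C_1 ≅ Z^3.

The boundary map ∂_1: C_1 → C_0 sends each edge [p,q] (with p < q) to q − p. For instance
  ∂bc = c − b.
The resulting 3×3 matrix has rank 2, and its Smith normal form has invariant factors (1,1).

Now H_k = ker ∂_k / im ∂_{k+1}, so:

  H_0: rank C_0 − rank ∂_1 = 3 − 2 = 1, and the invariant factors of ∂_1 are all 1, so H_0 = Z.
  H_1: rank ker ∂_1 − rank ∂_2 = (3 − 2) − 0 = 1, and there is no ∂_2, so H_1 = Z.

As a check, the Euler characteristic is 3 − 3 = 0, which agrees with 1 − 1 = 0.
(K is a triangulation of the circle S^1.)

H_0 ≅ Z,  H_1 ≅ Z.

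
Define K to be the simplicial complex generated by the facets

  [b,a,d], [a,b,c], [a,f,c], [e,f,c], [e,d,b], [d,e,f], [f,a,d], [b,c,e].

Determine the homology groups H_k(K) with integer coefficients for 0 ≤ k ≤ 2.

Order the vertices as a < b < c < d < e < f. Listing each simplex with vertices in this order, K has dimension 2 with simplices:

  0-simplices (6): a, b, c, d, e, f
  1-simplices (12): ab, ac, ad, af, bc, bd, be, ce, cf, de, df, ef
  2-simplices (8): abc, abd, acf, adf, bce, bde, cef, def

so the chain groups are C_0 ≅ Z^6, C_1 ≅ Z^12, C_2 ≅ Z^8.

Boundary ∂_1: C_1 → C_0 is given by ∂[p,q] = [q] − [p]. For instance
  ∂cf = f − c.
The resulting 6×12 matrix has rank 5, and its Smith normal form has invariant factors (1,1,1,1,1).

The boundary map ∂_2: C_2 → C_1 maps a triangle to the signed sum of its edges. For instance
  ∂adf = df − af + ad,
  ∂bde = de − be + bd.
The 12×8 boundary matrix has rank 7 and Smith normal form diag(1,1,1,1,1,1,1).

Computing H_k = (kernel of ∂_k) / (image of ∂_{k+1}):

  H_0: rank C_0 − rank ∂_1 = 6 − 5 = 1, and the invariant factors of ∂_1 are all 1, so H_0 ≅ Z.
  H_1: rank ker ∂_1 − rank ∂_2 = (12 − 5) − 7 = 0, and the invariant factors of ∂_2 are all 1, so H_1 ≅ 0.
  H_2: rank ker ∂_2 − rank ∂_3 = (8 − 7) − 0 = 1, and there is no ∂_3, so H_2 ≅ Z.

As a check, the Euler characteristic is 6 − 12 + 8 = 2, which agrees with 1 − 0 + 1 = 2.

H_0 = Z,  H_1 = 0,  H_2 = Z.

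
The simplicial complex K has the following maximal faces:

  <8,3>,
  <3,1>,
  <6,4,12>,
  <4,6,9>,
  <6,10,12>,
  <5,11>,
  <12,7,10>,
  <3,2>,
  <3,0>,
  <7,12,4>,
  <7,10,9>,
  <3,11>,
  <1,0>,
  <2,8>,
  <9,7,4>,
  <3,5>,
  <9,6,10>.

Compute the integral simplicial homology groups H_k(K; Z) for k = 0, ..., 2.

Order the vertices as 0 < 1 < 2 < 3 < 4 < 5 < 6 < 7 < 8 < 9 < 10 < 11 < 12. Listing each simplex with vertices in this order, K has dimension 2 with simplices:

  0-simplices (13): [0], [1], [2], [3], [4], [5], [6], [7], [8], [9], [10], [11], [12]
  1-simplices (21): [0,1], [0,3], [1,3], [2,3], [2,8], [3,5], [3,8], [3,11], [4,6], [4,7], [4,9], [4,12], [5,11], [6,9], [6,10], [6,12], [7,9], [7,10], [7,12], [9,10], [10,12]
  2-simplices (8): [4,6,9], [4,6,12], [4,7,9], [4,7,12], [6,9,10], [6,10,12], [7,9,10], [7,10,12]

Hence C_0 ≅ Z^13, C_1 ≅ Z^21, C_2 ≅ Z^8.

The boundary map ∂_1: C_1 → C_0 is given by ∂[p,q] = [q] − [p]. For instance
  ∂[10,12] = [12] − [10].
The 13×21 boundary matrix has rank 11 and Smith normal form diag(1,1,1,1,1,1,1,1,1,1,1).

∂_2: C_2 → C_1 acts by ∂[p,q,r] = [q,r] − [p,r] + [p,q]. For instance
  ∂[4,6,9] = [6,9] − [4,9] + [4,6],
  ∂[7,9,10] = [9,10] − [7,10] + [7,9].
This gives a 21×8 integer matrix of rank 7; reducing to Smith normal form yields diagonal entries (1,1,1,1,1,1,1).

Computing H_k = (kernel of ∂_k) / (image of ∂_{k+1}):

  H_0: rank C_0 − rank ∂_1 = 13 − 11 = 2, and the invariant factors of ∂_1 are all 1, so H_0 = Z^2.
  H_1: rank ker ∂_1 − rank ∂_2 = (21 − 11) − 7 = 3, and the invariant factors of ∂_2 are all 1, so H_1 = Z^3.
  H_2: rank ker ∂_2 − rank ∂_3 = (8 − 7) − 0 = 1, and there is no ∂_3, so H_2 = Z.

As a check, the Euler characteristic is 13 − 21 + 8 = 0, which agrees with 2 − 3 + 1 = 0.

H_0 = Z^2,  H_1 = Z^3,  H_2 = Z.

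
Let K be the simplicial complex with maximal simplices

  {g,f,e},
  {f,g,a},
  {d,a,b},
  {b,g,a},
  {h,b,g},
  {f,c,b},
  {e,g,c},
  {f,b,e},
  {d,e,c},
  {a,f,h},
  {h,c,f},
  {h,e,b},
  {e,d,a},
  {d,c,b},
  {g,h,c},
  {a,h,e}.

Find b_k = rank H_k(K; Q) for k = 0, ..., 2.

b_0 = 1, b_1 = 2, b_2 = 1.

We work with the vertex ordering a < b < c < d < e < f < g < h. The simplices of K, each written with vertices in increasing order, are:

  0-simplices (8): a, b, c, d, e, f, g, h
  1-simplices (24): ab, ad, ae, af, ag, ah, bc, bd, be, bf, bg, bh, cd, ce, cf, cg, ch, de, ef, eg, eh, fg, fh, gh
  2-simplices (16): abd, abg, ade, aeh, afg, afh, bcd, bcf, bef, beh, bgh, cde, ceg, cfh, cgh, efg

so the chain groups are C_0 ≅ Z^8, C_1 ≅ Z^24, C_2 ≅ Z^16.

∂_1: C_1 → C_0 is given by ∂[p,q] = [q] − [p]. For instance
  ∂ae = e − a.
The 8×24 boundary matrix has rank 7 and Smith normal form diag(1,1,1,1,1,1,1).

∂_2: C_2 → C_1 maps a triangle to the signed sum of its edges. For instance
  ∂bcf = cf − bf + bc,
  ∂cgh = gh − ch + cg.
The 24×16 boundary matrix has rank 15 and Smith normal form diag(1,1,1,1,1,1,1,1,1,1,1,1,1,1,1).

Computing H_k = (kernel of ∂_k) / (image of ∂_{k+1}):

  H_0: rank C_0 − rank ∂_1 = 8 − 7 = 1, and the invariant factors of ∂_1 are all 1, so H_0 = Z.
  H_1: rank ker ∂_1 − rank ∂_2 = (24 − 7) − 15 = 2, and the invariant factors of ∂_2 are all 1, so H_1 = Z^2.
  H_2: rank ker ∂_2 − rank ∂_3 = (16 − 15) − 0 = 1, and there is no ∂_3, so H_2 = Z.

As a check, the Euler characteristic is 8 − 24 + 16 = 0, which agrees with 1 − 2 + 1 = 0.
(K is a triangulation of the torus T^2.)

Hence the Betti numbers are b_0 = 1, b_1 = 2, b_2 = 1.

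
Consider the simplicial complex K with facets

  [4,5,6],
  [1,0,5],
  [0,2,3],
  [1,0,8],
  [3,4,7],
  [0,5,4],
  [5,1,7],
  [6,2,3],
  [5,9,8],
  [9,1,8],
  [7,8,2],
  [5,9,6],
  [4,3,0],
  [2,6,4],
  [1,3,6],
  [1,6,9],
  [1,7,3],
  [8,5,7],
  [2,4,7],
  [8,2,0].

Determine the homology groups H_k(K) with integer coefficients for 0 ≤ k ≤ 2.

Fix the vertex order 0 < 1 < 2 < 3 < 4 < 5 < 6 < 7 < 8 < 9 and write every simplex with vertices in increasing order. Then dim K = 2 and the simplices of K are:

  0-simplices (10): [0], [1], [2], [3], [4], [5], [6], [7], [8], [9]
  1-simplices (30): (30 of them)
  2-simplices (20): (20 of them)

giving chain groups C_0 ≅ Z^10, C_1 ≅ Z^30, C_2 ≅ Z^20.

Boundary ∂_1: C_1 → C_0 maps an edge to its endpoints' difference, ∂[p,q] = q − p.
This gives a 10×30 integer matrix of rank 9; reducing to Smith normal form yields diagonal entries (1,1,1,1,1,1,1,1,1).

Boundary ∂_2: C_2 → C_1 maps a triangle to the signed sum of its edges. For instance
  ∂[0,2,3] = [2,3] − [0,3] + [0,2],
  ∂[1,3,7] = [3,7] − [1,7] + [1,3].
This gives a 30×20 integer matrix of rank 20; reducing to Smith normal form yields diagonal entries (1,1,1,1,1,1,1,1,1,1,1,1,1,1,1,1,1,1,1,2).

From H_k ≅ ker(∂_k) / im(∂_{k+1}) we obtain:

  H_0: rank C_0 − rank ∂_1 = 10 − 9 = 1, and the invariant factors of ∂_1 are all 1, so H_0 = Z.
  H_1: rank ker ∂_1 − rank ∂_2 = (30 − 9) − 20 = 1, and ∂_2 has invariant factor 2 > 1, so H_1 = Z ⊕ Z/2.
  H_2: rank ker ∂_2 − rank ∂_3 = (20 − 20) − 0 = 0, and there is no ∂_3, so H_2 = 0.

As a check, the Euler characteristic is 10 − 30 + 20 = 0, which agrees with 1 − 1 + 0 = 0.

H_0 = Z,  H_1 = Z ⊕ Z/2,  H_2 = 0.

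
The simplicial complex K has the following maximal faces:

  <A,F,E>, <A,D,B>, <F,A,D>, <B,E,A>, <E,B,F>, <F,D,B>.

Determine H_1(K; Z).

H_1 ≅ 0.

Order the vertices as A < B < D < E < F. Listing each simplex with vertices in this order, K has dimension 2 with simplices:

  0-simplices (5): A, B, D, E, F
  1-simplices (9): AB, AD, AE, AF, BD, BE, BF, DF, EF
  2-simplices (6): ABD, ABE, ADF, AEF, BDF, BEF

Hence C_0 ≅ Z^5, C_1 ≅ Z^9, C_2 ≅ Z^6.

∂_1: C_1 → C_0 is given by ∂[p,q] = [q] − [p]. For instance
  ∂BF = F − B.
The 5×9 boundary matrix has rank 4 and Smith normal form diag(1,1,1,1).

∂_2: C_2 → C_1 acts by ∂[p,q,r] = [q,r] − [p,r] + [p,q]. For instance
  ∂AEF = EF − AF + AE,
  ∂ABE = BE − AE + AB.
The resulting 9×6 matrix has rank 5, and its Smith normal form has invariant factors (1,1,1,1,1).

Reading off H_k = ker ∂_k / im ∂_{k+1}:

  H_1: rank ker ∂_1 − rank ∂_2 = (9 − 4) − 5 = 0, and the invariant factors of ∂_2 are all 1, so H_1 = 0.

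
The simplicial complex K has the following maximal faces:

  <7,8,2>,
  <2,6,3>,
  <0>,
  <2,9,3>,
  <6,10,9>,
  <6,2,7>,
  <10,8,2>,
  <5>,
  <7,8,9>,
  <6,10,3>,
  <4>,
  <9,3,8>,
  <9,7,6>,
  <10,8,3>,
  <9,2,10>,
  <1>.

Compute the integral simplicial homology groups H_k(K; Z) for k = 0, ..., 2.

H_0 ≅ Z^5,  H_1 ≅ Z/2,  H_2 = 0.

Take the total order 0 < 1 < 2 < 3 < 4 < 5 < 6 < 7 < 8 < 9 < 10 on the vertex set. Then K (dimension 2) consists of the simplices:

  0-simplices (11): [0], [1], [2], [3], [4], [5], [6], [7], [8], [9], [10]
  1-simplices (18): [2,3], [2,6], [2,7], [2,8], [2,9], [2,10], [3,6], [3,8], [3,9], [3,10], [6,7], [6,9], [6,10], [7,8], [7,9], [8,9], [8,10], [9,10]
  2-simplices (12): [2,3,6], [2,3,9], [2,6,7], [2,7,8], [2,8,10], [2,9,10], [3,6,10], [3,8,9], [3,8,10], [6,7,9], [6,9,10], [7,8,9]

giving chain groups C_0 ≅ Z^11, C_1 ≅ Z^18, C_2 ≅ Z^12.

The boundary map ∂_1: C_1 → C_0 sends each edge [p,q] (with p < q) to q − p. For instance
  ∂[3,6] = [6] − [3].
The resulting 11×18 matrix has rank 6, and its Smith normal form has invariant factors (1,1,1,1,1,1).

∂_2: C_2 → C_1 acts by ∂[p,q,r] = [q,r] − [p,r] + [p,q]. For instance
  ∂[7,8,9] = [8,9] − [7,9] + [7,8],
  ∂[3,8,10] = [8,10] − [3,10] + [3,8].
As a 18×12 matrix over Z this has rank 12, with invariant factors (1,1,1,1,1,1,1,1,1,1,1,2).

Computing H_k = (kernel of ∂_k) / (image of ∂_{k+1}):

  H_0: rank C_0 − rank ∂_1 = 11 − 6 = 5, and the invariant factors of ∂_1 are all 1, so H_0 ≅ Z^5.
  H_1: rank ker ∂_1 − rank ∂_2 = (18 − 6) − 12 = 0, and ∂_2 has invariant factor 2 > 1, so H_1 ≅ Z/2.
  H_2: rank ker ∂_2 − rank ∂_3 = (12 − 12) − 0 = 0, and there is no ∂_3, so H_2 ≅ 0.

As a check, the Euler characteristic is 11 − 18 + 12 = 5, which agrees with 5 − 0 + 0 = 5.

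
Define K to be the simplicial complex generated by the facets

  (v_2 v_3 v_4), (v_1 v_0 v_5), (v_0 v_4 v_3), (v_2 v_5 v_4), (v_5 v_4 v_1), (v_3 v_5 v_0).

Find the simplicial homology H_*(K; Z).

H_0 = Z,  H_1 = Z,  H_2 = 0.

We work with the vertex ordering v_0 < v_1 < v_2 < v_3 < v_4 < v_5. The simplices of K, each written with vertices in increasing order, are:

  0-simplices (6): [v_0], [v_1], [v_2], [v_3], [v_4], [v_5]
  1-simplices (12): [v_0,v_1], [v_0,v_3], [v_0,v_4], [v_0,v_5], [v_1,v_4], [v_1,v_5], [v_2,v_3], [v_2,v_4], [v_2,v_5], [v_3,v_4], [v_3,v_5], [v_4,v_5]
  2-simplices (6): [v_0,v_1,v_5], [v_0,v_3,v_4], [v_0,v_3,v_5], [v_1,v_4,v_5], [v_2,v_3,v_4], [v_2,v_4,v_5]

so the chain groups are C_0 ≅ Z^6, C_1 ≅ Z^12, C_2 ≅ Z^6.

Boundary ∂_1: C_1 → C_0 maps an edge to its endpoints' difference, ∂[p,q] = q − p. For instance
  ∂[v_2,v_3] = [v_3] − [v_2].
The 6×12 boundary matrix has rank 5 and Smith normal form diag(1,1,1,1,1).

∂_2: C_2 → C_1 sends each 2-simplex [p,q,r] to [q,r] − [p,r] + [p,q]. For instance
  ∂[v_0,v_1,v_5] = [v_1,v_5] − [v_0,v_5] + [v_0,v_1],
  ∂[v_1,v_4,v_5] = [v_4,v_5] − [v_1,v_5] + [v_1,v_4].
This gives a 12×6 integer matrix of rank 6; reducing to Smith normal form yields diagonal entries (1,1,1,1,1,1).

Now H_k = ker ∂_k / im ∂_{k+1}, so:

  H_0: rank C_0 − rank ∂_1 = 6 − 5 = 1, and the invariant factors of ∂_1 are all 1, so H_0 = Z.
  H_1: rank ker ∂_1 − rank ∂_2 = (12 − 5) − 6 = 1, and the invariant factors of ∂_2 are all 1, so H_1 = Z.
  H_2: rank ker ∂_2 − rank ∂_3 = (6 − 6) − 0 = 0, and there is no ∂_3, so H_2 = 0.

As a check, the Euler characteristic is 6 − 12 + 6 = 0, which agrees with 1 − 1 + 0 = 0.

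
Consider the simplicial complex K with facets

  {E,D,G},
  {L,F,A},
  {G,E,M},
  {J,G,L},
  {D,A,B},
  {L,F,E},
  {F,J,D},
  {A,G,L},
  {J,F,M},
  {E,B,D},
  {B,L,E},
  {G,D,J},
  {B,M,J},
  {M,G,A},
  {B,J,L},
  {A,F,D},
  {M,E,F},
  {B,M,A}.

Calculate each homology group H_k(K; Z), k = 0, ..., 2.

K has 9 vertices, 27 edges, 18 triangles.
rank ∂_0 = 0, rank ∂_1 = 8 ⇒ b_0 = 9 − 0 − 8 = 1; all invariant factors of ∂_1 are 1 so no torsion. So H_0 ≅ Z.
rank ∂_1 = 8, rank ∂_2 = 17 ⇒ b_1 = 27 − 8 − 17 = 2; all invariant factors of ∂_2 are 1 so no torsion. So H_1 ≅ Z^2.
rank ∂_2 = 17, rank ∂_3 = 0 ⇒ b_2 = 18 − 17 − 0 = 1. So H_2 ≅ Z.

H_0 ≅ Z,  H_1 ≅ Z^2,  H_2 ≅ Z.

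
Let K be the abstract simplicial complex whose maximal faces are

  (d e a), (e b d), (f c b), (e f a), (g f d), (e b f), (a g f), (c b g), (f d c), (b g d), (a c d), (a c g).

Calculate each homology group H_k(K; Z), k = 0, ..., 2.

Take the total order a < b < c < d < e < f < g on the vertex set. Then K (dimension 2) consists of the simplices:

  0-simplices (7): a, b, c, d, e, f, g
  1-simplices (18): ac, ad, ae, af, ag, bc, bd, be, bf, bg, cd, cf, cg, de, df, dg, ef, fg
  2-simplices (12): acd, acg, ade, aef, afg, bcf, bcg, bde, bdg, bef, cdf, dfg

giving chain groups C_0 ≅ Z^7, C_1 ≅ Z^18, C_2 ≅ Z^12.

The boundary map ∂_1: C_1 → C_0 maps an edge to its endpoints' difference, ∂[p,q] = q − p.
The resulting 7×18 matrix has rank 6, and its Smith normal form has invariant factors (1,1,1,1,1,1).

The boundary map ∂_2: C_2 → C_1 maps a triangle to the signed sum of its edges. For instance
  ∂bcg = cg − bg + bc,
  ∂bef = ef − bf + be.
As a 18×12 matrix over Z this has rank 12, with invariant factors (1,1,1,1,1,1,1,1,1,1,1,2).

Reading off H_k = ker ∂_k / im ∂_{k+1}:

  H_0: rank C_0 − rank ∂_1 = 7 − 6 = 1, and the invariant factors of ∂_1 are all 1, so H_0 = Z.
  H_1: rank ker ∂_1 − rank ∂_2 = (18 − 6) − 12 = 0, and ∂_2 has invariant factor 2 > 1, so H_1 = Z/2.
  H_2: rank ker ∂_2 − rank ∂_3 = (12 − 12) − 0 = 0, and there is no ∂_3, so H_2 = 0.

H_0 ≅ Z,  H_1 ≅ Z/2,  H_2 = 0.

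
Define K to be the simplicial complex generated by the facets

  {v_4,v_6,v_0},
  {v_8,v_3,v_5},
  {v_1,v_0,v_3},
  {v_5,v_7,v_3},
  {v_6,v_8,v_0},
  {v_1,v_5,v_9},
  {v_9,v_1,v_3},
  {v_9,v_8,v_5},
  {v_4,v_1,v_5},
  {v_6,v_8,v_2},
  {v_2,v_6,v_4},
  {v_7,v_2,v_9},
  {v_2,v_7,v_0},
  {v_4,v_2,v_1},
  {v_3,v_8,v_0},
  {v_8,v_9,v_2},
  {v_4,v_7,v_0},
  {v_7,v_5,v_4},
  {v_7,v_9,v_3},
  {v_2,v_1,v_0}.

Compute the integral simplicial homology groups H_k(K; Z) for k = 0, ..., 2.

H_0 = Z,  H_1 = Z ⊕ Z/2,  H_2 = 0.

We work with the vertex ordering v_0 < v_1 < v_2 < v_3 < v_4 < v_5 < v_6 < v_7 < v_8 < v_9. The simplices of K, each written with vertices in increasing order, are:

  0-simplices (10): [v_0], [v_1], [v_2], [v_3], [v_4], [v_5], [v_6], [v_7], [v_8], [v_9]
  1-simplices (30): (30 of them)
  2-simplices (20): (20 of them)

giving chain groups C_0 ≅ Z^10, C_1 ≅ Z^30, C_2 ≅ Z^20.

Boundary ∂_1: C_1 → C_0 sends each edge [p,q] (with p < q) to q − p. For instance
  ∂[v_2,v_9] = [v_9] − [v_2].
As a 10×30 matrix over Z this has rank 9, with invariant factors (1,1,1,1,1,1,1,1,1).

∂_2: C_2 → C_1 acts by ∂[p,q,r] = [q,r] − [p,r] + [p,q]. For instance
  ∂[v_2,v_8,v_9] = [v_8,v_9] − [v_2,v_9] + [v_2,v_8],
  ∂[v_3,v_5,v_7] = [v_5,v_7] − [v_3,v_7] + [v_3,v_5].
This gives a 30×20 integer matrix of rank 20; reducing to Smith normal form yields diagonal entries (1,1,1,1,1,1,1,1,1,1,1,1,1,1,1,1,1,1,1,2).

Now H_k = ker ∂_k / im ∂_{k+1}, so:

  H_0: rank C_0 − rank ∂_1 = 10 − 9 = 1, and the invariant factors of ∂_1 are all 1, so H_0 = Z.
  H_1: rank ker ∂_1 − rank ∂_2 = (30 − 9) − 20 = 1, and ∂_2 has invariant factor 2 > 1, so H_1 = Z ⊕ Z/2.
  H_2: rank ker ∂_2 − rank ∂_3 = (20 − 20) − 0 = 0, and there is no ∂_3, so H_2 = 0.

As a check, the Euler characteristic is 10 − 30 + 20 = 0, which agrees with 1 − 1 + 0 = 0.
(K is a triangulation of the Klein bottle.)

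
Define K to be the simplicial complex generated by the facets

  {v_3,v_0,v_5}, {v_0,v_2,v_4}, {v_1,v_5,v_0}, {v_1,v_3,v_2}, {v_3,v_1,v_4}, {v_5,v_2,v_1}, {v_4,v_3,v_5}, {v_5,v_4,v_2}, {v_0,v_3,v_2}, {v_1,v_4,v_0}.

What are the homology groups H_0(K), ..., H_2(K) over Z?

Order the vertices as v_0 < v_1 < v_2 < v_3 < v_4 < v_5. Listing each simplex with vertices in this order, K has dimension 2 with simplices:

  0-simplices (6): [v_0], [v_1], [v_2], [v_3], [v_4], [v_5]
  1-simplices (15): (15 of them)
  2-simplices (10): [v_0,v_1,v_4], [v_0,v_1,v_5], [v_0,v_2,v_3], [v_0,v_2,v_4], [v_0,v_3,v_5], [v_1,v_2,v_3], [v_1,v_2,v_5], [v_1,v_3,v_4], [v_2,v_4,v_5], [v_3,v_4,v_5]

Hence C_0 ≅ Z^6, C_1 ≅ Z^15, C_2 ≅ Z^10.

∂_1: C_1 → C_0 is given by ∂[p,q] = [q] − [p]. For instance
  ∂[v_1,v_2] = [v_2] − [v_1].
The resulting 6×15 matrix has rank 5, and its Smith normal form has invariant factors (1,1,1,1,1).

The boundary map ∂_2: C_2 → C_1 acts by ∂[p,q,r] = [q,r] − [p,r] + [p,q]. For instance
  ∂[v_0,v_1,v_4] = [v_1,v_4] − [v_0,v_4] + [v_0,v_1],
  ∂[v_0,v_2,v_4] = [v_2,v_4] − [v_0,v_4] + [v_0,v_2].
This gives a 15×10 integer matrix of rank 10; reducing to Smith normal form yields diagonal entries (1,1,1,1,1,1,1,1,1,2).

Now H_k = ker ∂_k / im ∂_{k+1}, so:

  H_0: rank C_0 − rank ∂_1 = 6 − 5 = 1, and the invariant factors of ∂_1 are all 1, so H_0 = Z.
  H_1: rank ker ∂_1 − rank ∂_2 = (15 − 5) − 10 = 0, and ∂_2 has invariant factor 2 > 1, so H_1 = Z/2Z.
  H_2: rank ker ∂_2 − rank ∂_3 = (10 − 10) − 0 = 0, and there is no ∂_3, so H_2 = 0.

As a check, the Euler characteristic is 6 − 15 + 10 = 1, which agrees with 1 − 0 + 0 = 1.
(K is a triangulation of the real projective plane RP^2.)

H_0 ≅ Z,  H_1 ≅ Z/2Z,  H_2 = 0.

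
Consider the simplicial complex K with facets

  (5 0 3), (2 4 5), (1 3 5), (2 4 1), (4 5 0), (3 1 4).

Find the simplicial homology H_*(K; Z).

Order the vertices as 0 < 1 < 2 < 3 < 4 < 5. Listing each simplex with vertices in this order, K has dimension 2 with simplices:

  0-simplices (6): [0], [1], [2], [3], [4], [5]
  1-simplices (12): [0,3], [0,4], [0,5], [1,2], [1,3], [1,4], [1,5], [2,4], [2,5], [3,4], [3,5], [4,5]
  2-simplices (6): [0,3,5], [0,4,5], [1,2,4], [1,3,4], [1,3,5], [2,4,5]

so the chain groups are C_0 ≅ Z^6, C_1 ≅ Z^12, C_2 ≅ Z^6.

The boundary map ∂_1: C_1 → C_0 sends each edge [p,q] (with p < q) to q − p.
The 6×12 boundary matrix has rank 5 and Smith normal form diag(1,1,1,1,1).

∂_2: C_2 → C_1 maps a triangle to the signed sum of its edges. For instance
  ∂[1,3,5] = [3,5] − [1,5] + [1,3],
  ∂[2,4,5] = [4,5] − [2,5] + [2,4].
This gives a 12×6 integer matrix of rank 6; reducing to Smith normal form yields diagonal entries (1,1,1,1,1,1).

Now H_k = ker ∂_k / im ∂_{k+1}, so:

  H_0: rank C_0 − rank ∂_1 = 6 − 5 = 1, and the invariant factors of ∂_1 are all 1, so H_0 ≅ Z.
  H_1: rank ker ∂_1 − rank ∂_2 = (12 − 5) − 6 = 1, and the invariant factors of ∂_2 are all 1, so H_1 ≅ Z.
  H_2: rank ker ∂_2 − rank ∂_3 = (6 − 6) − 0 = 0, and there is no ∂_3, so H_2 ≅ 0.

H_0 = Z,  H_1 = Z,  H_2 = 0.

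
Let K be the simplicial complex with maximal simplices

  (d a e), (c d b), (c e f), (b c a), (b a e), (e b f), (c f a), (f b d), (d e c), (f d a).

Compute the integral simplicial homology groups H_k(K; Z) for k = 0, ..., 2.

Order the vertices as a < b < c < d < e < f. Listing each simplex with vertices in this order, K has dimension 2 with simplices:

  0-simplices (6): a, b, c, d, e, f
  1-simplices (15): ab, ac, ad, ae, af, bc, bd, be, bf, cd, ce, cf, de, df, ef
  2-simplices (10): abc, abe, acf, ade, adf, bcd, bdf, bef, cde, cef

so the chain groups are C_0 ≅ Z^6, C_1 ≅ Z^15, C_2 ≅ Z^10.

The boundary map ∂_1: C_1 → C_0 sends each edge [p,q] (with p < q) to q − p. For instance
  ∂ac = c − a.
As a 6×15 matrix over Z this has rank 5, with invariant factors (1,1,1,1,1).

∂_2: C_2 → C_1 maps a triangle to the signed sum of its edges. For instance
  ∂bcd = cd − bd + bc,
  ∂abc = bc − ac + ab.
This gives a 15×10 integer matrix of rank 10; reducing to Smith normal form yields diagonal entries (1,1,1,1,1,1,1,1,1,2).

Now H_k = ker ∂_k / im ∂_{k+1}, so:

  H_0: rank C_0 − rank ∂_1 = 6 − 5 = 1, and the invariant factors of ∂_1 are all 1, so H_0 ≅ Z.
  H_1: rank ker ∂_1 − rank ∂_2 = (15 − 5) − 10 = 0, and ∂_2 has invariant factor 2 > 1, so H_1 ≅ Z/2.
  H_2: rank ker ∂_2 − rank ∂_3 = (10 − 10) − 0 = 0, and there is no ∂_3, so H_2 ≅ 0.

As a check, the Euler characteristic is 6 − 15 + 10 = 1, which agrees with 1 − 0 + 0 = 1.

H_0 ≅ Z,  H_1 ≅ Z/2,  H_2 = 0.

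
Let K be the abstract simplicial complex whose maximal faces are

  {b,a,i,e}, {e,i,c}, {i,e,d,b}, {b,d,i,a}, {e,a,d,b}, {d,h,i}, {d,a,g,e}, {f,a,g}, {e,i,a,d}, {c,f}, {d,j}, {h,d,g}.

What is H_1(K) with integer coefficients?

Order the vertices as a < b < c < d < e < f < g < h < i < j. Listing each simplex with vertices in this order, K has dimension 3 with simplices:

  0-simplices (10): a, b, c, d, e, f, g, h, i, j
  1-simplices (22): ab, ad, ae, af, ag, ai, bd, be, bi, ce, cf, ci, de, dg, dh, di, dj, eg, ei, fg, gh, hi
  2-simplices (17): abd, abe, abi, ade, adg, adi, aeg, aei, afg, bde, bdi, bei, cei, deg, dei, dgh, dhi
  3-simplices (6): abde, abdi, abei, adeg, adei, bdei

Hence C_0 ≅ Z^10, C_1 ≅ Z^22, C_2 ≅ Z^17, C_3 ≅ Z^6.

The boundary map ∂_1: C_1 → C_0 maps an edge to its endpoints' difference, ∂[p,q] = q − p.
The resulting 10×22 matrix has rank 9, and its Smith normal form has invariant factors (1,1,1,1,1,1,1,1,1).

∂_2: C_2 → C_1 acts by ∂[p,q,r] = [q,r] − [p,r] + [p,q]. For instance
  ∂deg = eg − dg + de,
  ∂dei = ei − di + de.
This gives a 22×17 integer matrix of rank 12; reducing to Smith normal form yields diagonal entries (1,1,1,1,1,1,1,1,1,1,1,1).

Boundary ∂_3: C_3 → C_2 sends each 3-simplex σ to the alternating sum Σ_i (−1)^i (σ with its i-th vertex removed). For instance
  ∂adeg = deg − aeg + adg − ade,
  ∂abei = bei − aei + abi − abe.
As a 17×6 matrix over Z this has rank 5, with invariant factors (1,1,1,1,1).

Computing H_k = (kernel of ∂_k) / (image of ∂_{k+1}):

  H_1: rank ker ∂_1 − rank ∂_2 = (22 − 9) − 12 = 1, and the invariant factors of ∂_2 are all 1, so H_1 = Z.

H_1 ≅ Z.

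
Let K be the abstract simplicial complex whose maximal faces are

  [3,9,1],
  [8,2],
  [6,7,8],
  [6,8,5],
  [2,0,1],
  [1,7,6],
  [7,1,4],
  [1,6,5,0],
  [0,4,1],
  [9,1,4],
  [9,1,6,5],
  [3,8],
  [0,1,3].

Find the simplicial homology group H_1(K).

H_1 ≅ Z^2.

We work with the vertex ordering 0 < 1 < 2 < 3 < 4 < 5 < 6 < 7 < 8 < 9. The simplices of K, each written with vertices in increasing order, are:

  0-simplices (10): [0], [1], [2], [3], [4], [5], [6], [7], [8], [9]
  1-simplices (25): (25 of them)
  2-simplices (16): [0,1,2], [0,1,3], [0,1,4], [0,1,5], [0,1,6], [0,5,6], [1,3,9], [1,4,7], [1,4,9], [1,5,6], [1,5,9], [1,6,7], [1,6,9], [5,6,8], [5,6,9], [6,7,8]
  3-simplices (2): [0,1,5,6], [1,5,6,9]

giving chain groups C_0 ≅ Z^10, C_1 ≅ Z^25, C_2 ≅ Z^16, C_3 ≅ Z^2.

Boundary ∂_1: C_1 → C_0 sends each edge [p,q] (with p < q) to q − p. For instance
  ∂[6,9] = [9] − [6].
The resulting 10×25 matrix has rank 9, and its Smith normal form has invariant factors (1,1,1,1,1,1,1,1,1).

The boundary map ∂_2: C_2 → C_1 acts by ∂[p,q,r] = [q,r] − [p,r] + [p,q]. For instance
  ∂[5,6,8] = [6,8] − [5,8] + [5,6],
  ∂[1,6,7] = [6,7] − [1,7] + [1,6].
The 25×16 boundary matrix has rank 14 and Smith normal form diag(1,1,1,1,1,1,1,1,1,1,1,1,1,1).

∂_3: C_3 → C_2 sends each 3-simplex σ to the alternating sum Σ_i (−1)^i (σ with its i-th vertex removed). For instance
  ∂[0,1,5,6] = [1,5,6] − [0,5,6] + [0,1,6] − [0,1,5],
  ∂[1,5,6,9] = [5,6,9] − [1,6,9] + [1,5,9] − [1,5,6].
The 16×2 boundary matrix has rank 2 and Smith normal form diag(1,1).

From H_k ≅ ker(∂_k) / im(∂_{k+1}) we obtain:

  H_1: rank ker ∂_1 − rank ∂_2 = (25 − 9) − 14 = 2, and the invariant factors of ∂_2 are all 1, so H_1 ≅ Z^2.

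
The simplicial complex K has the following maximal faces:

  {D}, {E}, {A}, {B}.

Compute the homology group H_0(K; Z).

Fix the vertex order A < B < D < E and write every simplex with vertices in increasing order. Then dim K = 0 and the simplices of K are:

  0-simplices (4): A, B, D, E

so the chain groups are C_0 ≅ Z^4.

Computing H_k = (kernel of ∂_k) / (image of ∂_{k+1}):

  H_0: rank C_0 − rank ∂_1 = 4 − 0 = 4, and there is no ∂_1, so H_0 ≅ Z^4.

H_0 = Z^4.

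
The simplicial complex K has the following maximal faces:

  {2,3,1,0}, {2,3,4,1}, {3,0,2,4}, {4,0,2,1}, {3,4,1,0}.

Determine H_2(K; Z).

Fix the vertex order 0 < 1 < 2 < 3 < 4 and write every simplex with vertices in increasing order. Then dim K = 3 and the simplices of K are:

  0-simplices (5): [0], [1], [2], [3], [4]
  1-simplices (10): [0,1], [0,2], [0,3], [0,4], [1,2], [1,3], [1,4], [2,3], [2,4], [3,4]
  2-simplices (10): [0,1,2], [0,1,3], [0,1,4], [0,2,3], [0,2,4], [0,3,4], [1,2,3], [1,2,4], [1,3,4], [2,3,4]
  3-simplices (5): [0,1,2,3], [0,1,2,4], [0,1,3,4], [0,2,3,4], [1,2,3,4]

giving chain groups C_0 ≅ Z^5, C_1 ≅ Z^10, C_2 ≅ Z^10, C_3 ≅ Z^5.

Boundary ∂_1: C_1 → C_0 is given by ∂[p,q] = [q] − [p]. For instance
  ∂[1,2] = [2] − [1].
The 5×10 boundary matrix has rank 4 and Smith normal form diag(1,1,1,1).

The boundary map ∂_2: C_2 → C_1 sends each 2-simplex [p,q,r] to [q,r] − [p,r] + [p,q]. For instance
  ∂[0,3,4] = [3,4] − [0,4] + [0,3],
  ∂[0,1,2] = [1,2] − [0,2] + [0,1].
As a 10×10 matrix over Z this has rank 6, with invariant factors (1,1,1,1,1,1).

∂_3: C_3 → C_2 sends each 3-simplex σ to the alternating sum Σ_i (−1)^i (σ with its i-th vertex removed). For instance
  ∂[0,1,2,4] = [1,2,4] − [0,2,4] + [0,1,4] − [0,1,2],
  ∂[0,1,2,3] = [1,2,3] − [0,2,3] + [0,1,3] − [0,1,2].
The resulting 10×5 matrix has rank 4, and its Smith normal form has invariant factors (1,1,1,1).

Now H_k = ker ∂_k / im ∂_{k+1}, so:

  H_2: rank ker ∂_2 − rank ∂_3 = (10 − 6) − 4 = 0, and the invariant factors of ∂_3 are all 1, so H_2 = 0.

H_2 ≅ 0.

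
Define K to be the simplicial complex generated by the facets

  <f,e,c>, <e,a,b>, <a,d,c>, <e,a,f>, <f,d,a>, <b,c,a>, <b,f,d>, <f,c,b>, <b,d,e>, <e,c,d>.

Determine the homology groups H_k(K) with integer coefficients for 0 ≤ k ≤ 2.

H_0 = Z,  H_1 = Z/2,  H_2 = 0.

Fix the vertex order a < b < c < d < e < f and write every simplex with vertices in increasing order. Then dim K = 2 and the simplices of K are:

  0-simplices (6): a, b, c, d, e, f
  1-simplices (15): ab, ac, ad, ae, af, bc, bd, be, bf, cd, ce, cf, de, df, ef
  2-simplices (10): abc, abe, acd, adf, aef, bcf, bde, bdf, cde, cef

so the chain groups are C_0 ≅ Z^6, C_1 ≅ Z^15, C_2 ≅ Z^10.

The boundary map ∂_1: C_1 → C_0 maps an edge to its endpoints' difference, ∂[p,q] = q − p. For instance
  ∂ce = e − c.
This gives a 6×15 integer matrix of rank 5; reducing to Smith normal form yields diagonal entries (1,1,1,1,1).

The boundary map ∂_2: C_2 → C_1 sends each 2-simplex [p,q,r] to [q,r] − [p,r] + [p,q]. For instance
  ∂acd = cd − ad + ac,
  ∂abe = be − ae + ab.
This gives a 15×10 integer matrix of rank 10; reducing to Smith normal form yields diagonal entries (1,1,1,1,1,1,1,1,1,2).

From H_k ≅ ker(∂_k) / im(∂_{k+1}) we obtain:

  H_0: rank C_0 − rank ∂_1 = 6 − 5 = 1, and the invariant factors of ∂_1 are all 1, so H_0 = Z.
  H_1: rank ker ∂_1 − rank ∂_2 = (15 − 5) − 10 = 0, and ∂_2 has invariant factor 2 > 1, so H_1 = Z/2.
  H_2: rank ker ∂_2 − rank ∂_3 = (10 − 10) − 0 = 0, and there is no ∂_3, so H_2 = 0.

As a check, the Euler characteristic is 6 − 15 + 10 = 1, which agrees with 1 − 0 + 0 = 1.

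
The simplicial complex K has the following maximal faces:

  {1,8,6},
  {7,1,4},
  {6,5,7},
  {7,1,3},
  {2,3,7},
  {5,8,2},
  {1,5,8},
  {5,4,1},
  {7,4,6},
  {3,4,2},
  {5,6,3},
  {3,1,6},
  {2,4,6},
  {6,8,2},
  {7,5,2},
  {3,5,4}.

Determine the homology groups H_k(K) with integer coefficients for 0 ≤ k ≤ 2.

Order the vertices as 1 < 2 < 3 < 4 < 5 < 6 < 7 < 8. Listing each simplex with vertices in this order, K has dimension 2 with simplices:

  0-simplices (8): [1], [2], [3], [4], [5], [6], [7], [8]
  1-simplices (24): (24 of them)
  2-simplices (16): [1,3,6], [1,3,7], [1,4,5], [1,4,7], [1,5,8], [1,6,8], [2,3,4], [2,3,7], [2,4,6], [2,5,7], [2,5,8], [2,6,8], [3,4,5], [3,5,6], [4,6,7], [5,6,7]

Hence C_0 ≅ Z^8, C_1 ≅ Z^24, C_2 ≅ Z^16.

Boundary ∂_1: C_1 → C_0 is given by ∂[p,q] = [q] − [p]. For instance
  ∂[2,8] = [8] − [2].
The 8×24 boundary matrix has rank 7 and Smith normal form diag(1,1,1,1,1,1,1).

Boundary ∂_2: C_2 → C_1 sends each 2-simplex [p,q,r] to [q,r] − [p,r] + [p,q]. For instance
  ∂[1,6,8] = [6,8] − [1,8] + [1,6],
  ∂[1,4,5] = [4,5] − [1,5] + [1,4].
The resulting 24×16 matrix has rank 15, and its Smith normal form has invariant factors (1,1,1,1,1,1,1,1,1,1,1,1,1,1,1).

From H_k ≅ ker(∂_k) / im(∂_{k+1}) we obtain:

  H_0: rank C_0 − rank ∂_1 = 8 − 7 = 1, and the invariant factors of ∂_1 are all 1, so H_0 = Z.
  H_1: rank ker ∂_1 − rank ∂_2 = (24 − 7) − 15 = 2, and the invariant factors of ∂_2 are all 1, so H_1 = Z^2.
  H_2: rank ker ∂_2 − rank ∂_3 = (16 − 15) − 0 = 1, and there is no ∂_3, so H_2 = Z.

H_0 = Z,  H_1 = Z^2,  H_2 = Z.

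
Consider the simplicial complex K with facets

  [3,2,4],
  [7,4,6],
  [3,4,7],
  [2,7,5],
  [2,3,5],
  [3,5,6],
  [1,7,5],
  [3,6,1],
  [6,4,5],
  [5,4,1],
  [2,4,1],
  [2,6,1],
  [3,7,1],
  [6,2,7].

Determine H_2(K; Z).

H_2 ≅ Z.

K has 7 vertices, 21 edges, 14 triangles.
rank ∂_2 = 13, rank ∂_3 = 0 ⇒ b_2 = 14 − 13 − 0 = 1. So H_2 ≅ Z.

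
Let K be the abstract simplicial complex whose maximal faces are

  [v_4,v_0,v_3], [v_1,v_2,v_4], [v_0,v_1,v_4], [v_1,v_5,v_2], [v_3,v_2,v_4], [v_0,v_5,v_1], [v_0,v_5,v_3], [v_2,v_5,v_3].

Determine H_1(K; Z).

H_1 ≅ 0.

K has 6 vertices, 12 edges, 8 triangles.
rank ∂_1 = 5, rank ∂_2 = 7 ⇒ b_1 = 12 − 5 − 7 = 0; all invariant factors of ∂_2 are 1 so no torsion. So H_1 ≅ 0.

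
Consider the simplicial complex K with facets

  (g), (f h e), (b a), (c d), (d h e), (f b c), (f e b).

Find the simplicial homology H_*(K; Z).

H_0 = Z^2,  H_1 = Z,  H_2 = 0.

Take the total order a < b < c < d < e < f < g < h on the vertex set. Then K (dimension 2) consists of the simplices:

  0-simplices (8): a, b, c, d, e, f, g, h
  1-simplices (11): ab, bc, be, bf, cd, cf, de, dh, ef, eh, fh
  2-simplices (4): bcf, bef, deh, efh

Hence C_0 ≅ Z^8, C_1 ≅ Z^11, C_2 ≅ Z^4.

The boundary map ∂_1: C_1 → C_0 maps an edge to its endpoints' difference, ∂[p,q] = q − p. For instance
  ∂dh = h − d.
The resulting 8×11 matrix has rank 6, and its Smith normal form has invariant factors (1,1,1,1,1,1).

∂_2: C_2 → C_1 maps a triangle to the signed sum of its edges. For instance
  ∂deh = eh − dh + de,
  ∂bcf = cf − bf + bc.
As a 11×4 matrix over Z this has rank 4, with invariant factors (1,1,1,1).

Computing H_k = (kernel of ∂_k) / (image of ∂_{k+1}):

  H_0: rank C_0 − rank ∂_1 = 8 − 6 = 2, and the invariant factors of ∂_1 are all 1, so H_0 = Z^2.
  H_1: rank ker ∂_1 − rank ∂_2 = (11 − 6) − 4 = 1, and the invariant factors of ∂_2 are all 1, so H_1 = Z.
  H_2: rank ker ∂_2 − rank ∂_3 = (4 − 4) − 0 = 0, and there is no ∂_3, so H_2 = 0.

As a check, the Euler characteristic is 8 − 11 + 4 = 1, which agrees with 2 − 1 + 0 = 1.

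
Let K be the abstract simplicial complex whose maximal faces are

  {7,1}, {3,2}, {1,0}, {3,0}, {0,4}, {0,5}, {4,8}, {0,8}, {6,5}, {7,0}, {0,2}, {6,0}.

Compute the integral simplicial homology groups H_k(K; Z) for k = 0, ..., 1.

K has 9 vertices, 12 edges.
rank ∂_0 = 0, rank ∂_1 = 8 ⇒ b_0 = 9 − 0 − 8 = 1; all invariant factors of ∂_1 are 1 so no torsion. So H_0 = Z.
rank ∂_1 = 8, rank ∂_2 = 0 ⇒ b_1 = 12 − 8 − 0 = 4. So H_1 = Z^4.

H_0 = Z,  H_1 = Z^4.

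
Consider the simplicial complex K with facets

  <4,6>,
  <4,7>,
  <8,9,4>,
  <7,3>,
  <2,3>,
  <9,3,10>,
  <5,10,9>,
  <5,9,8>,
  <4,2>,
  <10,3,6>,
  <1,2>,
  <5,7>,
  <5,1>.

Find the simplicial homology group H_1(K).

Order the vertices as 1 < 2 < 3 < 4 < 5 < 6 < 7 < 8 < 9 < 10. Listing each simplex with vertices in this order, K has dimension 2 with simplices:

  0-simplices (10): [1], [2], [3], [4], [5], [6], [7], [8], [9], [10]
  1-simplices (19): [1,2], [1,5], [2,3], [2,4], [3,6], [3,7], [3,9], [3,10], [4,6], [4,7], [4,8], [4,9], [5,7], [5,8], [5,9], [5,10], [6,10], [8,9], [9,10]
  2-simplices (5): [3,6,10], [3,9,10], [4,8,9], [5,8,9], [5,9,10]

so the chain groups are C_0 ≅ Z^10, C_1 ≅ Z^19, C_2 ≅ Z^5.

∂_1: C_1 → C_0 is given by ∂[p,q] = [q] − [p]. For instance
  ∂[4,9] = [9] − [4].
As a 10×19 matrix over Z this has rank 9, with invariant factors (1,1,1,1,1,1,1,1,1).

The boundary map ∂_2: C_2 → C_1 acts by ∂[p,q,r] = [q,r] − [p,r] + [p,q]. For instance
  ∂[3,9,10] = [9,10] − [3,10] + [3,9],
  ∂[5,9,10] = [9,10] − [5,10] + [5,9].
As a 19×5 matrix over Z this has rank 5, with invariant factors (1,1,1,1,1).

Computing H_k = (kernel of ∂_k) / (image of ∂_{k+1}):

  H_1: rank ker ∂_1 − rank ∂_2 = (19 − 9) − 5 = 5, and the invariant factors of ∂_2 are all 1, so H_1 = Z^5.

H_1 ≅ Z^5.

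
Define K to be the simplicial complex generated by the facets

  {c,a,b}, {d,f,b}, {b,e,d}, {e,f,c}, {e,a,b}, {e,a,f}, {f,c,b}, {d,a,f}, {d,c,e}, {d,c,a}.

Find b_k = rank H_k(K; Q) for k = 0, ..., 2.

b_0 = 1, b_1 = 0, b_2 = 0.

We work with the vertex ordering a < b < c < d < e < f. The simplices of K, each written with vertices in increasing order, are:

  0-simplices (6): a, b, c, d, e, f
  1-simplices (15): ab, ac, ad, ae, af, bc, bd, be, bf, cd, ce, cf, de, df, ef
  2-simplices (10): abc, abe, acd, adf, aef, bcf, bde, bdf, cde, cef

Hence C_0 ≅ Z^6, C_1 ≅ Z^15, C_2 ≅ Z^10.

∂_1: C_1 → C_0 maps an edge to its endpoints' difference, ∂[p,q] = q − p. For instance
  ∂cf = f − c.
The 6×15 boundary matrix has rank 5 and Smith normal form diag(1,1,1,1,1).

The boundary map ∂_2: C_2 → C_1 sends each 2-simplex [p,q,r] to [q,r] − [p,r] + [p,q]. For instance
  ∂acd = cd − ad + ac,
  ∂abc = bc − ac + ab.
As a 15×10 matrix over Z this has rank 10, with invariant factors (1,1,1,1,1,1,1,1,1,2).

Computing H_k = (kernel of ∂_k) / (image of ∂_{k+1}):

  H_0: rank C_0 − rank ∂_1 = 6 − 5 = 1, and the invariant factors of ∂_1 are all 1, so H_0 ≅ Z.
  H_1: rank ker ∂_1 − rank ∂_2 = (15 − 5) − 10 = 0, and ∂_2 has invariant factor 2 > 1, so H_1 ≅ Z/2.
  H_2: rank ker ∂_2 − rank ∂_3 = (10 − 10) − 0 = 0, and there is no ∂_3, so H_2 ≅ 0.

As a check, the Euler characteristic is 6 − 15 + 10 = 1, which agrees with 1 − 0 + 0 = 1.

Hence the Betti numbers are b_0 = 1, b_1 = 0, b_2 = 0.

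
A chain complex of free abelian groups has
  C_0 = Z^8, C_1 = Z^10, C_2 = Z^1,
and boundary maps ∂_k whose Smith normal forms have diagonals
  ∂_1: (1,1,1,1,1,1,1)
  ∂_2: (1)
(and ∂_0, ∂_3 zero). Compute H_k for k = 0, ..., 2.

H_0 ≅ Z,  H_1 ≅ Z^2,  H_2 = 0.

H_0: b_0 = 8 − 0 − 7 = 1; torsion from ∂_1 factors > 1: none. So H_0 ≅ Z.
H_1: b_1 = 10 − 7 − 1 = 2; torsion from ∂_2 factors > 1: none. So H_1 ≅ Z^2.
H_2: b_2 = 1 − 1 − 0 = 0; torsion from ∂_3 factors > 1: none. So H_2 ≅ 0.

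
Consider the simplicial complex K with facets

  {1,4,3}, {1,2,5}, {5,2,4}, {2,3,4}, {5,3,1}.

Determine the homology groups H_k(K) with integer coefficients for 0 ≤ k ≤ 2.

H_0 = Z,  H_1 = Z,  H_2 = 0.

Take the total order 1 < 2 < 3 < 4 < 5 on the vertex set. Then K (dimension 2) consists of the simplices:

  0-simplices (5): [1], [2], [3], [4], [5]
  1-simplices (10): [1,2], [1,3], [1,4], [1,5], [2,3], [2,4], [2,5], [3,4], [3,5], [4,5]
  2-simplices (5): [1,2,5], [1,3,4], [1,3,5], [2,3,4], [2,4,5]

Hence C_0 ≅ Z^5, C_1 ≅ Z^10, C_2 ≅ Z^5.

∂_1: C_1 → C_0 maps an edge to its endpoints' difference, ∂[p,q] = q − p.
As a 5×10 matrix over Z this has rank 4, with invariant factors (1,1,1,1).

∂_2: C_2 → C_1 sends each 2-simplex [p,q,r] to [q,r] − [p,r] + [p,q]. For instance
  ∂[1,3,4] = [3,4] − [1,4] + [1,3],
  ∂[1,3,5] = [3,5] − [1,5] + [1,3].
This gives a 10×5 integer matrix of rank 5; reducing to Smith normal form yields diagonal entries (1,1,1,1,1).

Now H_k = ker ∂_k / im ∂_{k+1}, so:

  H_0: rank C_0 − rank ∂_1 = 5 − 4 = 1, and the invariant factors of ∂_1 are all 1, so H_0 = Z.
  H_1: rank ker ∂_1 − rank ∂_2 = (10 − 4) − 5 = 1, and the invariant factors of ∂_2 are all 1, so H_1 = Z.
  H_2: rank ker ∂_2 − rank ∂_3 = (5 − 5) − 0 = 0, and there is no ∂_3, so H_2 = 0.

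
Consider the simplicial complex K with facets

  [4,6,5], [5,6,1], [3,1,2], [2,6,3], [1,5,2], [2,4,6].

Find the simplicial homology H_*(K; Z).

Take the total order 1 < 2 < 3 < 4 < 5 < 6 on the vertex set. Then K (dimension 2) consists of the simplices:

  0-simplices (6): [1], [2], [3], [4], [5], [6]
  1-simplices (12): [1,2], [1,3], [1,5], [1,6], [2,3], [2,4], [2,5], [2,6], [3,6], [4,5], [4,6], [5,6]
  2-simplices (6): [1,2,3], [1,2,5], [1,5,6], [2,3,6], [2,4,6], [4,5,6]

giving chain groups C_0 ≅ Z^6, C_1 ≅ Z^12, C_2 ≅ Z^6.

∂_1: C_1 → C_0 maps an edge to its endpoints' difference, ∂[p,q] = q − p. For instance
  ∂[2,6] = [6] − [2].
The 6×12 boundary matrix has rank 5 and Smith normal form diag(1,1,1,1,1).

The boundary map ∂_2: C_2 → C_1 maps a triangle to the signed sum of its edges. For instance
  ∂[2,3,6] = [3,6] − [2,6] + [2,3],
  ∂[1,5,6] = [5,6] − [1,6] + [1,5].
The resulting 12×6 matrix has rank 6, and its Smith normal form has invariant factors (1,1,1,1,1,1).

From H_k ≅ ker(∂_k) / im(∂_{k+1}) we obtain:

  H_0: rank C_0 − rank ∂_1 = 6 − 5 = 1, and the invariant factors of ∂_1 are all 1, so H_0 = Z.
  H_1: rank ker ∂_1 − rank ∂_2 = (12 − 5) − 6 = 1, and the invariant factors of ∂_2 are all 1, so H_1 = Z.
  H_2: rank ker ∂_2 − rank ∂_3 = (6 − 6) − 0 = 0, and there is no ∂_3, so H_2 = 0.

(K is a triangulation of the cylinder S^1 x I.)

H_0 ≅ Z,  H_1 ≅ Z,  H_2 = 0.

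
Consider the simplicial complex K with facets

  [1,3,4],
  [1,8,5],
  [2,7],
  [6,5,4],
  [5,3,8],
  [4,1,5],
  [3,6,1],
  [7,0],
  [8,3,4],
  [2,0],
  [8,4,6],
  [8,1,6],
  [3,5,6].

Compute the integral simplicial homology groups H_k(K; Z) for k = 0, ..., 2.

We work with the vertex ordering 0 < 1 < 2 < 3 < 4 < 5 < 6 < 7 < 8. The simplices of K, each written with vertices in increasing order, are:

  0-simplices (9): [0], [1], [2], [3], [4], [5], [6], [7], [8]
  1-simplices (18): [0,2], [0,7], [1,3], [1,4], [1,5], [1,6], [1,8], [2,7], [3,4], [3,5], [3,6], [3,8], [4,5], [4,6], [4,8], [5,6], [5,8], [6,8]
  2-simplices (10): [1,3,4], [1,3,6], [1,4,5], [1,5,8], [1,6,8], [3,4,8], [3,5,6], [3,5,8], [4,5,6], [4,6,8]

giving chain groups C_0 ≅ Z^9, C_1 ≅ Z^18, C_2 ≅ Z^10.

Boundary ∂_1: C_1 → C_0 is given by ∂[p,q] = [q] − [p]. For instance
  ∂[5,6] = [6] − [5].
The resulting 9×18 matrix has rank 7, and its Smith normal form has invariant factors (1,1,1,1,1,1,1).

The boundary map ∂_2: C_2 → C_1 acts by ∂[p,q,r] = [q,r] − [p,r] + [p,q]. For instance
  ∂[3,4,8] = [4,8] − [3,8] + [3,4],
  ∂[4,5,6] = [5,6] − [4,6] + [4,5].
As a 18×10 matrix over Z this has rank 10, with invariant factors (1,1,1,1,1,1,1,1,1,2).

Computing H_k = (kernel of ∂_k) / (image of ∂_{k+1}):

  H_0: rank C_0 − rank ∂_1 = 9 − 7 = 2, and the invariant factors of ∂_1 are all 1, so H_0 ≅ Z^2.
  H_1: rank ker ∂_1 − rank ∂_2 = (18 − 7) − 10 = 1, and ∂_2 has invariant factor 2 > 1, so H_1 ≅ Z ⊕ Z/2Z.
  H_2: rank ker ∂_2 − rank ∂_3 = (10 − 10) − 0 = 0, and there is no ∂_3, so H_2 ≅ 0.

As a check, the Euler characteristic is 9 − 18 + 10 = 1, which agrees with 2 − 1 + 0 = 1.
(K is a triangulation of the disjoint union of the circle S^1 and the real projective plane RP^2.)

H_0 = Z^2,  H_1 = Z ⊕ Z/2Z,  H_2 = 0.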